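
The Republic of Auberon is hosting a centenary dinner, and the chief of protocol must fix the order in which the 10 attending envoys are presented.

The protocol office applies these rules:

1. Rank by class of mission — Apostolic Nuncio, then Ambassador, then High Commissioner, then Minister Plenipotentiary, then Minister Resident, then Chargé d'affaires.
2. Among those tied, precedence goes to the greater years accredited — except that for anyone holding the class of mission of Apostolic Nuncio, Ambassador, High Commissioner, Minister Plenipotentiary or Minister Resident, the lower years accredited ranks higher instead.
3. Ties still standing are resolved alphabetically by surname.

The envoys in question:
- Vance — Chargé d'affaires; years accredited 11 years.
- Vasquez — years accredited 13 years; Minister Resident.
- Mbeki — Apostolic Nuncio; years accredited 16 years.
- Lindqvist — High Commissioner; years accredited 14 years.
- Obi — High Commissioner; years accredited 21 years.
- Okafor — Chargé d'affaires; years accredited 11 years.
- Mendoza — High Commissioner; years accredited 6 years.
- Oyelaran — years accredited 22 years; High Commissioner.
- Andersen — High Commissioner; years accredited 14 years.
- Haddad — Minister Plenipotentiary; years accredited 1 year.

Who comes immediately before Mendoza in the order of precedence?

By class of mission: Mbeki (Apostolic Nuncio); then Mendoza, Andersen, Lindqvist, Obi and Oyelaran (High Commissioner); then Haddad (Minister Plenipotentiary); then Vasquez (Minister Resident); then Okafor and Vance (Chargé d'affaires).
Among Mendoza, Andersen, Lindqvist, Obi and Oyelaran, by years accredited (lower first) (reversed rule for this group): Mendoza (6 years) before Andersen and Lindqvist (14 years) before Obi (21 years) before Oyelaran (22 years).
Among Andersen and Lindqvist, alphabetically by surname: Andersen before Lindqvist.
Okafor and Vance both have years accredited 11 years, so the next rule applies.
Among Okafor and Vance, alphabetically by surname: Okafor before Vance.
Order: Mbeki, Mendoza, Andersen, Lindqvist, Obi, Oyelaran, Haddad, Vasquez, Okafor, Vance.

Mbeki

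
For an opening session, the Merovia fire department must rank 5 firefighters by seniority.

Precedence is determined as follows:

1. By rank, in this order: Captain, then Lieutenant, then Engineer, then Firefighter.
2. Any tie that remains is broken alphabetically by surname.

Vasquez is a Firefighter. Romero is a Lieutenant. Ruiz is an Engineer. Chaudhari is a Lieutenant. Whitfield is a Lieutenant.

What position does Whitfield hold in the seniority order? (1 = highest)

By rank: Chaudhari, Romero and Whitfield (Lieutenant); then Ruiz (Engineer); then Vasquez (Firefighter).
Among Chaudhari, Romero and Whitfield, alphabetically by surname: Chaudhari before Romero before Whitfield.
Order: Chaudhari, Romero, Whitfield, Ruiz, Vasquez. So position 3.

3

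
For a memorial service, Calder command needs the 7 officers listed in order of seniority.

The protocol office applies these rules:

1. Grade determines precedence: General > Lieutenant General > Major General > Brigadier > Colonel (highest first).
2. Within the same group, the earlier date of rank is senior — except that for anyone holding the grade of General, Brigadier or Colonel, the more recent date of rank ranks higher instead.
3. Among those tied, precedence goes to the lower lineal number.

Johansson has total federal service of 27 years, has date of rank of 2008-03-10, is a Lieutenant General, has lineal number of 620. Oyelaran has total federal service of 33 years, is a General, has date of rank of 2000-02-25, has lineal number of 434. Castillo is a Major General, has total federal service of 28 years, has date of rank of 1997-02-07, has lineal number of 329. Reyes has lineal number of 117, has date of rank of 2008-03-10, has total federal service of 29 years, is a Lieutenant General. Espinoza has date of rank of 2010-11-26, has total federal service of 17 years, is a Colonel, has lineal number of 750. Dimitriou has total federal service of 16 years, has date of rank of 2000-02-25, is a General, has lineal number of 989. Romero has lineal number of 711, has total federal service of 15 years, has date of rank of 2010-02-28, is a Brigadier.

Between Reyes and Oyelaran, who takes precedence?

By grade: Oyelaran and Dimitriou (General); then Reyes and Johansson (Lieutenant General); then Castillo (Major General); then Romero (Brigadier); then Espinoza (Colonel).
Oyelaran and Dimitriou both have date of rank 2000-02-25, so the next rule applies.
Among Oyelaran and Dimitriou, by lineal number (lower first): Oyelaran (434) before Dimitriou (989).
Reyes and Johansson both have date of rank 2008-03-10, so the next rule applies.
Among Reyes and Johansson, by lineal number (lower first): Reyes (117) before Johansson (620).
So Oyelaran takes precedence.

Oyelaran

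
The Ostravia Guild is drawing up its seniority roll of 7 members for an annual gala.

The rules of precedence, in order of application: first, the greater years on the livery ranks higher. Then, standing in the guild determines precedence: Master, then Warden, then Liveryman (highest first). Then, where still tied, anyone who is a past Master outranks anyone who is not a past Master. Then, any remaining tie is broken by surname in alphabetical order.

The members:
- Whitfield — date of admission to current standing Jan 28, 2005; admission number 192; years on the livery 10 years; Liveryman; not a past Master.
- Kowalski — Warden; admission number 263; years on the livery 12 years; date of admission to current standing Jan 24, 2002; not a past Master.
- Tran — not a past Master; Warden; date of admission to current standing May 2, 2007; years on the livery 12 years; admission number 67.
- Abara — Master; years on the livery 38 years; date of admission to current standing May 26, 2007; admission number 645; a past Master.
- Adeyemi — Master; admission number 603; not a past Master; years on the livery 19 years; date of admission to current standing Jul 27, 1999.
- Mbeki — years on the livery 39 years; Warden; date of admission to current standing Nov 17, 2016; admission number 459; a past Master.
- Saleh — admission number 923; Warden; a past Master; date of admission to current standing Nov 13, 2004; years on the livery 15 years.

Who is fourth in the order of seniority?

By years on the livery (higher first): Mbeki (39 years); then Abara (38 years); then Adeyemi (19 years); then Saleh (15 years); then Kowalski and Tran (both 12 years); then Whitfield (10 years).
Kowalski and Tran are each Warden, so the next rule applies.
Kowalski and Tran are each not a past Master, so the next rule applies.
Among Kowalski and Tran, alphabetically by surname: Kowalski before Tran.
Order: Mbeki, Abara, Adeyemi, Saleh, Kowalski, Tran, Whitfield.

Saleh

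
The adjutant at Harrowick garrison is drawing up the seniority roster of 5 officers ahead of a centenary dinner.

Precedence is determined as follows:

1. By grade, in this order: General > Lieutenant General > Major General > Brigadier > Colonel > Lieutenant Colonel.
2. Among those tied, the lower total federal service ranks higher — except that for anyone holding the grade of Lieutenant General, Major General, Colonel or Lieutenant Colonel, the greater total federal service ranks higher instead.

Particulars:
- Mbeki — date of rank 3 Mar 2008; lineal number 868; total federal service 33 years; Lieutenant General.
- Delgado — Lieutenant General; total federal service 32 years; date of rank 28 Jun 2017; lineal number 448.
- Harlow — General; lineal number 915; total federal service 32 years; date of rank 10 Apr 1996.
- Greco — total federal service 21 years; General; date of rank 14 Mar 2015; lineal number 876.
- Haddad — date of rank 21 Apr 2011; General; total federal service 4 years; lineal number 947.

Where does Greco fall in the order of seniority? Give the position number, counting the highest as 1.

2

By grade: Haddad, Greco and Harlow (General); then Mbeki and Delgado (Lieutenant General).
Among Haddad, Greco and Harlow, by total federal service (lower first): Haddad (4 years) before Greco (21 years) before Harlow (32 years).
Among Mbeki and Delgado, by total federal service (higher first) (reversed rule for this group): Mbeki (33 years) before Delgado (32 years).
Order: Haddad, Greco, Harlow, Mbeki, Delgado. So position 2.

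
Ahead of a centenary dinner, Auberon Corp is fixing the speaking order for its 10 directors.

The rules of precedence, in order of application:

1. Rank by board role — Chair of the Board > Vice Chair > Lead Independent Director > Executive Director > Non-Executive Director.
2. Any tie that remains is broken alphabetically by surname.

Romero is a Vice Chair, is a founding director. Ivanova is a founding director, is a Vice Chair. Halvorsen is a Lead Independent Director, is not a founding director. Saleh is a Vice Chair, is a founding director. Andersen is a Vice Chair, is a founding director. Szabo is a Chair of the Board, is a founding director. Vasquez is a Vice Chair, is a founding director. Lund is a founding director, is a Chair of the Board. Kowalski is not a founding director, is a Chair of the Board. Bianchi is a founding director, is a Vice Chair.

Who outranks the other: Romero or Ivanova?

Ivanova

By board role: Kowalski, Lund and Szabo (Chair of the Board); then Andersen, Bianchi, Ivanova, Romero, Saleh and Vasquez (Vice Chair); then Halvorsen (Lead Independent Director).
Among Kowalski, Lund and Szabo, alphabetically by surname: Kowalski before Lund before Szabo.
Among Andersen, Bianchi, Ivanova, Romero, Saleh and Vasquez, alphabetically by surname: Andersen before Bianchi before Ivanova before Romero before Saleh before Vasquez.
So Ivanova takes precedence.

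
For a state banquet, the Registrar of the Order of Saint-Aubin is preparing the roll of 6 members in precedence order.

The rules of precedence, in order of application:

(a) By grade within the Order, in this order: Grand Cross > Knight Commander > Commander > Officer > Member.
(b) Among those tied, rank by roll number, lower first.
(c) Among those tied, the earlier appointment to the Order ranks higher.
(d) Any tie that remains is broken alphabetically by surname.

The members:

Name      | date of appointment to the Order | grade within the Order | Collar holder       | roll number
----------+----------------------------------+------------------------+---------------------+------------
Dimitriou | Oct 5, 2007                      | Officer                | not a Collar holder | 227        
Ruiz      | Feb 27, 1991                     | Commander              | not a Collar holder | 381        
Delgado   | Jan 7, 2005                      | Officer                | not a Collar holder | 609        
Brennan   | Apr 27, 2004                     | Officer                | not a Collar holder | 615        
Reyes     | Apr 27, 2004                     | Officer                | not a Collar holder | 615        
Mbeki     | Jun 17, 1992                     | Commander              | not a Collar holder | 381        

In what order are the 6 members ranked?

By grade within the Order: Ruiz and Mbeki (Commander); then Dimitriou, Delgado, Brennan and Reyes (Officer).
Ruiz and Mbeki both have roll number 381, so the next rule applies.
Among Ruiz and Mbeki, by date of appointment to the Order (earlier first): Ruiz (Feb 27, 1991) before Mbeki (Jun 17, 1992).
Among Dimitriou, Delgado, Brennan and Reyes, by roll number (lower first): Dimitriou (227) before Delgado (609) before Brennan and Reyes (615).
Brennan and Reyes both have date of appointment to the Order Apr 27, 2004, so the next rule applies.
Among Brennan and Reyes, alphabetically by surname: Brennan before Reyes.
Full order: Ruiz, Mbeki, Dimitriou, Delgado, Brennan, Reyes.

Ruiz, Mbeki, Dimitriou, Delgado, Brennan, Reyes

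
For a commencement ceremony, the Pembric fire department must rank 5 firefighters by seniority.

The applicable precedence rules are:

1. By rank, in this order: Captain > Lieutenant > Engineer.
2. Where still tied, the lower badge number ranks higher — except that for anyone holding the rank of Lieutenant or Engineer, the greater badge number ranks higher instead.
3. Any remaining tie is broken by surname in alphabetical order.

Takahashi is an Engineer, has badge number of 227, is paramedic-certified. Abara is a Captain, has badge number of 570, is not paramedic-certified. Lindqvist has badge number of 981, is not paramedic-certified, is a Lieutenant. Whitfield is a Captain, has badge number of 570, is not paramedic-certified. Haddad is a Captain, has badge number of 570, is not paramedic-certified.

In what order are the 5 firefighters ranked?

Abara, Haddad, Whitfield, Lindqvist, Takahashi

By rank: Abara, Haddad and Whitfield (Captain); then Lindqvist (Lieutenant); then Takahashi (Engineer).
Abara, Haddad and Whitfield all have badge number 570, so the next rule applies.
Among Abara, Haddad and Whitfield, alphabetically by surname: Abara before Haddad before Whitfield.
Full order: Abara, Haddad, Whitfield, Lindqvist, Takahashi.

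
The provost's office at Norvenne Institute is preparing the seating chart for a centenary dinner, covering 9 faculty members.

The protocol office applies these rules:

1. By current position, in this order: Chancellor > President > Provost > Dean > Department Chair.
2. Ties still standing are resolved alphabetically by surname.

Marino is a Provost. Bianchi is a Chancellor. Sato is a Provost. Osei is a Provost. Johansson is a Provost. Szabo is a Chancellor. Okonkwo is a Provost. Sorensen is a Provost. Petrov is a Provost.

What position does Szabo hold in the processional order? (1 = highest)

By current position: Bianchi and Szabo (Chancellor); then Johansson, Marino, Okonkwo, Osei, Petrov, Sato and Sorensen (Provost).
Among Bianchi and Szabo, alphabetically by surname: Bianchi before Szabo.
Among Johansson, Marino, Okonkwo, Osei, Petrov, Sato and Sorensen, alphabetically by surname: Johansson before Marino before Okonkwo before Osei before Petrov before Sato before Sorensen.
Order: Bianchi, Szabo, Johansson, Marino, Okonkwo, Osei, Petrov, Sato, Sorensen. So position 2.

2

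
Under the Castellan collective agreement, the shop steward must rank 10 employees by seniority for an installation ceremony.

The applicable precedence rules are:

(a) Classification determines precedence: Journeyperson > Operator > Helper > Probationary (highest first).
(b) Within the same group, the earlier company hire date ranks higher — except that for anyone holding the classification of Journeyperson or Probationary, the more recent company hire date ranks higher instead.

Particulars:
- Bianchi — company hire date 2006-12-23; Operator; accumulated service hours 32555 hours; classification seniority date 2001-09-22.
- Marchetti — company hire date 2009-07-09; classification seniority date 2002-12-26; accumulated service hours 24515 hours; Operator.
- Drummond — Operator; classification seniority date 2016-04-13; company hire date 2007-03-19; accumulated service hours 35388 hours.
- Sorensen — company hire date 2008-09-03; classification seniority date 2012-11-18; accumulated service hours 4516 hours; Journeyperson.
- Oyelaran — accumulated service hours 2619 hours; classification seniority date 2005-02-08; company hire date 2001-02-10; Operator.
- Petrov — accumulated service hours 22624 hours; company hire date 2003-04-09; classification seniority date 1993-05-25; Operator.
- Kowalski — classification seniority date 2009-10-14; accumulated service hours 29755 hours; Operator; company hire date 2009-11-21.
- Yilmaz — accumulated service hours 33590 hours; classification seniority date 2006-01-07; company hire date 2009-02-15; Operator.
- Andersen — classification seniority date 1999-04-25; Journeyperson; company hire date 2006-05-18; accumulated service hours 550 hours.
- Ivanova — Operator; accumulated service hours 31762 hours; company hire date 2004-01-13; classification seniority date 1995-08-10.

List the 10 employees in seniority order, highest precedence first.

By classification: Sorensen and Andersen (Journeyperson); then Oyelaran, Petrov, Ivanova, Bianchi, Drummond, Yilmaz, Marchetti and Kowalski (Operator).
Among Sorensen and Andersen, by company hire date (later first) (reversed rule for this group): Sorensen (2008-09-03) before Andersen (2006-05-18).
Among Oyelaran, Petrov, Ivanova, Bianchi, Drummond, Yilmaz, Marchetti and Kowalski, by company hire date (earlier first): Oyelaran (2001-02-10) before Petrov (2003-04-09) before Ivanova (2004-01-13) before Bianchi (2006-12-23) before Drummond (2007-03-19) before Yilmaz (2009-02-15) before Marchetti (2009-07-09) before Kowalski (2009-11-21).
Full order: Sorensen, Andersen, Oyelaran, Petrov, Ivanova, Bianchi, Drummond, Yilmaz, Marchetti, Kowalski.

Sorensen, Andersen, Oyelaran, Petrov, Ivanova, Bianchi, Drummond, Yilmaz, Marchetti, Kowalski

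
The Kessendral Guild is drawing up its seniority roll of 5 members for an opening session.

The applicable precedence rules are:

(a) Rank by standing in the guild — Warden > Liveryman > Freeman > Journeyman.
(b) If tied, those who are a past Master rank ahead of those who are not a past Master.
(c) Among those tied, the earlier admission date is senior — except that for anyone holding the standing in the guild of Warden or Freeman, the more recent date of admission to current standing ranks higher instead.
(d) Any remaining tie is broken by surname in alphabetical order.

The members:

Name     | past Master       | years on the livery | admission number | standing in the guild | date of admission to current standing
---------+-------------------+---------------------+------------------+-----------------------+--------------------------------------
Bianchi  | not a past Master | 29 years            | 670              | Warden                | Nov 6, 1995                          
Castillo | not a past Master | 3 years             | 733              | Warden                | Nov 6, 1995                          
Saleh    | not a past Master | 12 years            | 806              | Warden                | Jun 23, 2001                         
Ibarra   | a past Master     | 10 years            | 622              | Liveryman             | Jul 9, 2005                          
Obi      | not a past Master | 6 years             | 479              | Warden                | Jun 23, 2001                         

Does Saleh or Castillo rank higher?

Saleh

By standing in the guild: Obi, Saleh, Bianchi and Castillo (Warden); then Ibarra (Liveryman).
Obi, Saleh, Bianchi and Castillo are each not a past Master, so the next rule applies.
Among Obi, Saleh, Bianchi and Castillo, by date of admission to current standing (later first) (reversed rule for this group): Obi and Saleh (Jun 23, 2001) before Bianchi and Castillo (Nov 6, 1995).
Among Obi and Saleh, alphabetically by surname: Obi before Saleh.
Among Bianchi and Castillo, alphabetically by surname: Bianchi before Castillo.
So Saleh takes precedence.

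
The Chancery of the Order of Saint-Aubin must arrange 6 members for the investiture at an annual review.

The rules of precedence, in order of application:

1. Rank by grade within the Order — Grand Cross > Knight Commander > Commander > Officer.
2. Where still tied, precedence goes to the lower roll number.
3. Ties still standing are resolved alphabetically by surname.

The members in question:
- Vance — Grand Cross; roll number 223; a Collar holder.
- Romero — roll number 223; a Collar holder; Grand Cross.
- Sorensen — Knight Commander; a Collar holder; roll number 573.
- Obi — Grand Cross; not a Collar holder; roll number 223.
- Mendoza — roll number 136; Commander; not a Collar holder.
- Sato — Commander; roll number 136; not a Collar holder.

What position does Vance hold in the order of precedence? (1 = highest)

By grade within the Order: Obi, Romero and Vance (Grand Cross); then Sorensen (Knight Commander); then Mendoza and Sato (Commander).
Obi, Romero and Vance all have roll number 223, so the next rule applies.
Among Obi, Romero and Vance, alphabetically by surname: Obi before Romero before Vance.
Mendoza and Sato both have roll number 136, so the next rule applies.
Among Mendoza and Sato, alphabetically by surname: Mendoza before Sato.
Order: Obi, Romero, Vance, Sorensen, Mendoza, Sato. So position 3.

3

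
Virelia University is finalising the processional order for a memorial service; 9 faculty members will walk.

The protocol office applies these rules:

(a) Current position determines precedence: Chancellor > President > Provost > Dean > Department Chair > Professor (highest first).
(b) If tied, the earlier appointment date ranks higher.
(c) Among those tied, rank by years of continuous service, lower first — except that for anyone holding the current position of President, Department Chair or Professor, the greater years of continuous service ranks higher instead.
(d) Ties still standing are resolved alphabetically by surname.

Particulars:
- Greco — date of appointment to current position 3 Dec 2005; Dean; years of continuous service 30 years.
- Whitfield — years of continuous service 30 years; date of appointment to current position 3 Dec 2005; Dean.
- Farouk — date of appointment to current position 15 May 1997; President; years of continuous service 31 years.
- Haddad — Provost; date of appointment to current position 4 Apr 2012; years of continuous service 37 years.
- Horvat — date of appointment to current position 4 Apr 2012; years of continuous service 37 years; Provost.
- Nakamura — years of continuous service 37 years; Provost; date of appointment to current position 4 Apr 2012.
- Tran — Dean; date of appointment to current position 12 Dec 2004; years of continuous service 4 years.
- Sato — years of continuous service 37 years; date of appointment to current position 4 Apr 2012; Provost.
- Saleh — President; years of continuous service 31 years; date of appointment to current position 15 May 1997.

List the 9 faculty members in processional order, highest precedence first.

Farouk, Saleh, Haddad, Horvat, Nakamura, Sato, Tran, Greco, Whitfield

By current position: Farouk and Saleh (President); then Haddad, Horvat, Nakamura and Sato (Provost); then Tran, Greco and Whitfield (Dean).
Farouk and Saleh both have date of appointment to current position 15 May 1997, so the next rule applies.
Farouk and Saleh both have years of continuous service 31 years, so the next rule applies.
Among Farouk and Saleh, alphabetically by surname: Farouk before Saleh.
Haddad, Horvat, Nakamura and Sato all have date of appointment to current position 4 Apr 2012, so the next rule applies.
Haddad, Horvat, Nakamura and Sato all have years of continuous service 37 years, so the next rule applies.
Among Haddad, Horvat, Nakamura and Sato, alphabetically by surname: Haddad before Horvat before Nakamura before Sato.
Among Tran, Greco and Whitfield, by date of appointment to current position (earlier first): Tran (12 Dec 2004) before Greco and Whitfield (3 Dec 2005).
Greco and Whitfield both have years of continuous service 30 years, so the next rule applies.
Among Greco and Whitfield, alphabetically by surname: Greco before Whitfield.
Full order: Farouk, Saleh, Haddad, Horvat, Nakamura, Sato, Tran, Greco, Whitfield.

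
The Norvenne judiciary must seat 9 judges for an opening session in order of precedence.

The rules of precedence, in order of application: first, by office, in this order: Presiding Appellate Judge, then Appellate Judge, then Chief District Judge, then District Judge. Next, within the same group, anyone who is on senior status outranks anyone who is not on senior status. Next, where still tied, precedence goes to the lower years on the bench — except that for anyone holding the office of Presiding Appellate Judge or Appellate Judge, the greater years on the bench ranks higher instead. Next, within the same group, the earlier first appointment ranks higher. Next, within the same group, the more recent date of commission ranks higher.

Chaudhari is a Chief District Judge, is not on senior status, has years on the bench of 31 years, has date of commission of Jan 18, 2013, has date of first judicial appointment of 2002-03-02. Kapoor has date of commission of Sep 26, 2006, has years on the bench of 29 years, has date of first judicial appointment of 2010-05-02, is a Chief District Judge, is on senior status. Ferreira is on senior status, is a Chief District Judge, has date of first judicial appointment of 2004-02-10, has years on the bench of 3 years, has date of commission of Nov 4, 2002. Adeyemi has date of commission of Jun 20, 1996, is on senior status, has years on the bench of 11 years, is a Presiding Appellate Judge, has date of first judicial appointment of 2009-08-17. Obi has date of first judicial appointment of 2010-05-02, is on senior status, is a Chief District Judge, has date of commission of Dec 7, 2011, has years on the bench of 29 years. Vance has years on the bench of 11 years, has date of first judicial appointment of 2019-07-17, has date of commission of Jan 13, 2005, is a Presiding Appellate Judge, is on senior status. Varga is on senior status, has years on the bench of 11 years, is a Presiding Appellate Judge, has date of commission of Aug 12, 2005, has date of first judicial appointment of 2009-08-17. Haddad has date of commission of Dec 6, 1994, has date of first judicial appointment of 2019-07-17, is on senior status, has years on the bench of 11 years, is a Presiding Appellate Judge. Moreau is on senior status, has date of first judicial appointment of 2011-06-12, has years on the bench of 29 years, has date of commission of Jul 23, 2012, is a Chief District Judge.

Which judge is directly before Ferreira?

By office: Varga, Adeyemi, Vance and Haddad (Presiding Appellate Judge); then Ferreira, Obi, Kapoor, Moreau and Chaudhari (Chief District Judge).
Varga, Adeyemi, Vance and Haddad are each on senior status, so the next rule applies.
Varga, Adeyemi, Vance and Haddad all have years on the bench 11 years, so the next rule applies.
Among Varga, Adeyemi, Vance and Haddad, by date of first judicial appointment (earlier first): Varga and Adeyemi (2009-08-17) before Vance and Haddad (2019-07-17).
Among Varga and Adeyemi, by date of commission (later first): Varga (Aug 12, 2005) before Adeyemi (Jun 20, 1996).
Among Vance and Haddad, by date of commission (later first): Vance (Jan 13, 2005) before Haddad (Dec 6, 1994).
Among Ferreira, Obi, Kapoor, Moreau and Chaudhari, on senior status before not on senior status: Ferreira, Obi, Kapoor and Moreau (on senior status) before Chaudhari (not on senior status).
Among Ferreira, Obi, Kapoor and Moreau, by years on the bench (lower first): Ferreira (3 years) before Obi, Kapoor and Moreau (29 years).
Among Obi, Kapoor and Moreau, by date of first judicial appointment (earlier first): Obi and Kapoor (2010-05-02) before Moreau (2011-06-12).
Among Obi and Kapoor, by date of commission (later first): Obi (Dec 7, 2011) before Kapoor (Sep 26, 2006).
Order: Varga, Adeyemi, Vance, Haddad, Ferreira, Obi, Kapoor, Moreau, Chaudhari.

Haddad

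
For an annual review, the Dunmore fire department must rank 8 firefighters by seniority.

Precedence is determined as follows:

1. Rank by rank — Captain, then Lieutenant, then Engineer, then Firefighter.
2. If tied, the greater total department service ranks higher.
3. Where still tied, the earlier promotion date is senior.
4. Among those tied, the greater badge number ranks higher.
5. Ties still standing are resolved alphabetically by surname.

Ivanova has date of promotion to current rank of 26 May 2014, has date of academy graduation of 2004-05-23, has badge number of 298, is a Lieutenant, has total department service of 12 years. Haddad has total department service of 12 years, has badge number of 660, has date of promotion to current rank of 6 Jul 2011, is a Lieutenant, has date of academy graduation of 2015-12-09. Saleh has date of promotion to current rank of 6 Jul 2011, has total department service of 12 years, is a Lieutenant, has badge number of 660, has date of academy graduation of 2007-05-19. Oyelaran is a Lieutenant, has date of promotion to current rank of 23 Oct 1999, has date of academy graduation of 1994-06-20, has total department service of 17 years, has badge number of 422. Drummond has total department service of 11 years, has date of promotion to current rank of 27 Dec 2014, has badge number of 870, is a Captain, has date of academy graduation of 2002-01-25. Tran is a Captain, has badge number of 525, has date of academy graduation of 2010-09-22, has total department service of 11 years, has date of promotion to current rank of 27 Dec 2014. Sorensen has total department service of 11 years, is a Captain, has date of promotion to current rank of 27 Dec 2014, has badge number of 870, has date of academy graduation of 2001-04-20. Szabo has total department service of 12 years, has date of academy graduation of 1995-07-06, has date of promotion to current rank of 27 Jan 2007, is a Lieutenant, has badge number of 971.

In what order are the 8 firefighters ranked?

Drummond, Sorensen, Tran, Oyelaran, Szabo, Haddad, Saleh, Ivanova

By rank: Drummond, Sorensen and Tran (Captain); then Oyelaran, Szabo, Haddad, Saleh and Ivanova (Lieutenant).
Drummond, Sorensen and Tran all have total department service 11 years, so the next rule applies.
Drummond, Sorensen and Tran all have date of promotion to current rank 27 Dec 2014, so the next rule applies.
Among Drummond, Sorensen and Tran, by badge number (higher first): Drummond and Sorensen (870) before Tran (525).
Among Drummond and Sorensen, alphabetically by surname: Drummond before Sorensen.
Among Oyelaran, Szabo, Haddad, Saleh and Ivanova, by total department service (higher first): Oyelaran (17 years) before Szabo, Haddad, Saleh and Ivanova (12 years).
Among Szabo, Haddad, Saleh and Ivanova, by date of promotion to current rank (earlier first): Szabo (27 Jan 2007) before Haddad and Saleh (6 Jul 2011) before Ivanova (26 May 2014).
Haddad and Saleh both have badge number 660, so the next rule applies.
Among Haddad and Saleh, alphabetically by surname: Haddad before Saleh.
Full order: Drummond, Sorensen, Tran, Oyelaran, Szabo, Haddad, Saleh, Ivanova.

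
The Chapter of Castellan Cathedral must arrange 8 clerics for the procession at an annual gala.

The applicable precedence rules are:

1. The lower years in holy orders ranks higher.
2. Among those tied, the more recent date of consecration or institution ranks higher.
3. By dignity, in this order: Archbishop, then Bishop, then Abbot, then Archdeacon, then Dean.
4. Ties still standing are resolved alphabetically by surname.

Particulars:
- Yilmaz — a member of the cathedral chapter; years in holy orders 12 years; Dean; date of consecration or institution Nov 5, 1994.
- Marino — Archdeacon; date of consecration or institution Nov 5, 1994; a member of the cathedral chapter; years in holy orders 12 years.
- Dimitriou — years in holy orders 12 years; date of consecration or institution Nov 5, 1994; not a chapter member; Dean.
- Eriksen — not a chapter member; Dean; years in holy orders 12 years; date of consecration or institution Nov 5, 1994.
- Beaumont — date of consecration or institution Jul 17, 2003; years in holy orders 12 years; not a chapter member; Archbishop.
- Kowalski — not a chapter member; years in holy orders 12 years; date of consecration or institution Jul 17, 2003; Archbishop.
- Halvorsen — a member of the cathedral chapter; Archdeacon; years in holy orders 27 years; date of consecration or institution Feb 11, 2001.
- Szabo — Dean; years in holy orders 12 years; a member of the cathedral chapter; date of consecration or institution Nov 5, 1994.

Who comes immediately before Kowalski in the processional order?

Beaumont

By years in holy orders (lower first): Beaumont, Kowalski, Marino, Dimitriou, Eriksen, Szabo and Yilmaz (each 12 years); then Halvorsen (27 years).
Among Beaumont, Kowalski, Marino, Dimitriou, Eriksen, Szabo and Yilmaz, by date of consecration or institution (later first): Beaumont and Kowalski (Jul 17, 2003) before Marino, Dimitriou, Eriksen, Szabo and Yilmaz (Nov 5, 1994).
Beaumont and Kowalski are each Archbishop, so the next rule applies.
Among Beaumont and Kowalski, alphabetically by surname: Beaumont before Kowalski.
Among Marino, Dimitriou, Eriksen, Szabo and Yilmaz, by dignity: Marino (Archdeacon) before Dimitriou, Eriksen, Szabo and Yilmaz (Dean).
Among Dimitriou, Eriksen, Szabo and Yilmaz, alphabetically by surname: Dimitriou before Eriksen before Szabo before Yilmaz.
Order: Beaumont, Kowalski, Marino, Dimitriou, Eriksen, Szabo, Yilmaz, Halvorsen.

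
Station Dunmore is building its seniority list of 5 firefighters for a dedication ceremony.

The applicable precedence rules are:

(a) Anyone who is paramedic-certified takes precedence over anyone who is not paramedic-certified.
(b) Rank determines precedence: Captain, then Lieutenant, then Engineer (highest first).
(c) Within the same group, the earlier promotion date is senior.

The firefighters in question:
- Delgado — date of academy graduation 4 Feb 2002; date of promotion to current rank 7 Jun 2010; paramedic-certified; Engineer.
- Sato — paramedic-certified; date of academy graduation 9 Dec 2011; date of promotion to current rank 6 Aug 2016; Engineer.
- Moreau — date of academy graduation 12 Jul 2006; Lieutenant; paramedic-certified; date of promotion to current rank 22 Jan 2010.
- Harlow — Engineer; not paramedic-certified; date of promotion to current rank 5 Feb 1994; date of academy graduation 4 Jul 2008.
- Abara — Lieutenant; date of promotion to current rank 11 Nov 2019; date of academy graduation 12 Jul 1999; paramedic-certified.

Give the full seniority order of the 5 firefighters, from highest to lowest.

Moreau, Abara, Delgado, Sato, Harlow

By the first rule: Moreau, Abara, Delgado and Sato (each paramedic-certified); then Harlow (not paramedic-certified).
Among Moreau, Abara, Delgado and Sato, by rank: Moreau and Abara (Lieutenant) before Delgado and Sato (Engineer).
Among Moreau and Abara, by date of promotion to current rank (earlier first): Moreau (22 Jan 2010) before Abara (11 Nov 2019).
Among Delgado and Sato, by date of promotion to current rank (earlier first): Delgado (7 Jun 2010) before Sato (6 Aug 2016).
Full order: Moreau, Abara, Delgado, Sato, Harlow.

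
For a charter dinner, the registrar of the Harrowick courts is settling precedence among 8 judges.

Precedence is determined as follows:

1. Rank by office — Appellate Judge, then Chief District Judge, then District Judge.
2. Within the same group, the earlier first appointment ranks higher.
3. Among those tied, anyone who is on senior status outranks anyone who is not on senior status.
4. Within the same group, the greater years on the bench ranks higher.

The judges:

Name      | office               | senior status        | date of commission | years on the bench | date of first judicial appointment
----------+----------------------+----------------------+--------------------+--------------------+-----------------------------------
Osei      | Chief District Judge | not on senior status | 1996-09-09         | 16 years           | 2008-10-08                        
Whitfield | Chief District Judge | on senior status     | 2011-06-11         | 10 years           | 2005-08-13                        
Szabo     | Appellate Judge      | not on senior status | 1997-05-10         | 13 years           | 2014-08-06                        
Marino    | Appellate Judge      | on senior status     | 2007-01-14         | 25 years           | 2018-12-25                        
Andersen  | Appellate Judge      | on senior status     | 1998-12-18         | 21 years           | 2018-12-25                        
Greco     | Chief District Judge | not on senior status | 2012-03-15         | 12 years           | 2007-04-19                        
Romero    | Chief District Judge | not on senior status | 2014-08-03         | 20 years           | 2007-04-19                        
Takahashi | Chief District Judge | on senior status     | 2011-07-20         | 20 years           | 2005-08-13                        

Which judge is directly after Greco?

Osei

By office: Szabo, Marino and Andersen (Appellate Judge); then Takahashi, Whitfield, Romero, Greco and Osei (Chief District Judge).
Among Szabo, Marino and Andersen, by date of first judicial appointment (earlier first): Szabo (2014-08-06) before Marino and Andersen (2018-12-25).
Marino and Andersen are each on senior status, so the next rule applies.
Among Marino and Andersen, by years on the bench (higher first): Marino (25 years) before Andersen (21 years).
Among Takahashi, Whitfield, Romero, Greco and Osei, by date of first judicial appointment (earlier first): Takahashi and Whitfield (2005-08-13) before Romero and Greco (2007-04-19) before Osei (2008-10-08).
Takahashi and Whitfield are each on senior status, so the next rule applies.
Among Takahashi and Whitfield, by years on the bench (higher first): Takahashi (20 years) before Whitfield (10 years).
Romero and Greco are each not on senior status, so the next rule applies.
Among Romero and Greco, by years on the bench (higher first): Romero (20 years) before Greco (12 years).
Order: Szabo, Marino, Andersen, Takahashi, Whitfield, Romero, Greco, Osei.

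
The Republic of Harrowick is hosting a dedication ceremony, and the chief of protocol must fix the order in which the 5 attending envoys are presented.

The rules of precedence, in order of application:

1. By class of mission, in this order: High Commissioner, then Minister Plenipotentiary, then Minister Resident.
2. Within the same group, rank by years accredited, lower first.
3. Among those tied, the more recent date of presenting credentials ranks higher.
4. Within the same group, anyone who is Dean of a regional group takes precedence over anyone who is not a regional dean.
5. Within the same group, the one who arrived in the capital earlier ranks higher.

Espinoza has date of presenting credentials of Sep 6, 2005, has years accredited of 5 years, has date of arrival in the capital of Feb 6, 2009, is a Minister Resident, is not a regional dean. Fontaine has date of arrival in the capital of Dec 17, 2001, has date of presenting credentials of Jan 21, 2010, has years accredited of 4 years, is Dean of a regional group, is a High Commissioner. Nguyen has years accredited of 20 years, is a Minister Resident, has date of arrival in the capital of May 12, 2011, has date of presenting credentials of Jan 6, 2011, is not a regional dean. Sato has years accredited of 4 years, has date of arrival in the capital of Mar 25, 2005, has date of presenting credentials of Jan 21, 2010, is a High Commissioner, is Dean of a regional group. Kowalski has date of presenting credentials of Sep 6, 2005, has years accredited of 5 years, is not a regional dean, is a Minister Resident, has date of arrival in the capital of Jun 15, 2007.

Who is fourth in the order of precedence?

Espinoza

By class of mission: Fontaine and Sato (High Commissioner); then Kowalski, Espinoza and Nguyen (Minister Resident).
Fontaine and Sato both have years accredited 4 years, so the next rule applies.
Fontaine and Sato both have date of presenting credentials Jan 21, 2010, so the next rule applies.
Fontaine and Sato are each Dean of a regional group, so the next rule applies.
Among Fontaine and Sato, by date of arrival in the capital (earlier first): Fontaine (Dec 17, 2001) before Sato (Mar 25, 2005).
Among Kowalski, Espinoza and Nguyen, by years accredited (lower first): Kowalski and Espinoza (5 years) before Nguyen (20 years).
Kowalski and Espinoza both have date of presenting credentials Sep 6, 2005, so the next rule applies.
Kowalski and Espinoza are each not a regional dean, so the next rule applies.
Among Kowalski and Espinoza, by date of arrival in the capital (earlier first): Kowalski (Jun 15, 2007) before Espinoza (Feb 6, 2009).
Order: Fontaine, Sato, Kowalski, Espinoza, Nguyen.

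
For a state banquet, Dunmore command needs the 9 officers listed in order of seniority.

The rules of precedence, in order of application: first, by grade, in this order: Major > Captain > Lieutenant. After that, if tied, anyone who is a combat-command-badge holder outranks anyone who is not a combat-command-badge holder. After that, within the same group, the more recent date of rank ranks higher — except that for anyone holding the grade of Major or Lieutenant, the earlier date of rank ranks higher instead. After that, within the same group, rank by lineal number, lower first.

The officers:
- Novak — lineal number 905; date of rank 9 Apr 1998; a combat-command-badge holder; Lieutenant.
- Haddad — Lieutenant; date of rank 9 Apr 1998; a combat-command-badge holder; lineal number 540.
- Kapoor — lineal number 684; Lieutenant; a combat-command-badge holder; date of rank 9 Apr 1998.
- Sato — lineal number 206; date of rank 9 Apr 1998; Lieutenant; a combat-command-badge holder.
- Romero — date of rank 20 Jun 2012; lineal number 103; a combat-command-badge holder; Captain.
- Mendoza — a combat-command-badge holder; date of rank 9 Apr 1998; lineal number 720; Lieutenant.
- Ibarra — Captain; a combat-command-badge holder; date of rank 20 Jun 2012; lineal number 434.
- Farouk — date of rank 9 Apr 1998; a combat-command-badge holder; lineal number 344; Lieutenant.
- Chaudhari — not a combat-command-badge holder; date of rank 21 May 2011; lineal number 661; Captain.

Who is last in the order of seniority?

By grade: Romero, Ibarra and Chaudhari (Captain); then Sato, Farouk, Haddad, Kapoor, Mendoza and Novak (Lieutenant).
Among Romero, Ibarra and Chaudhari, a combat-command-badge holder before not a combat-command-badge holder: Romero and Ibarra (a combat-command-badge holder) before Chaudhari (not a combat-command-badge holder).
Romero and Ibarra both have date of rank 20 Jun 2012, so the next rule applies.
Among Romero and Ibarra, by lineal number (lower first): Romero (103) before Ibarra (434).
Sato, Farouk, Haddad, Kapoor, Mendoza and Novak are each a combat-command-badge holder, so the next rule applies.
Sato, Farouk, Haddad, Kapoor, Mendoza and Novak all have date of rank 9 Apr 1998, so the next rule applies.
Among Sato, Farouk, Haddad, Kapoor, Mendoza and Novak, by lineal number (lower first): Sato (206) before Farouk (344) before Haddad (540) before Kapoor (684) before Mendoza (720) before Novak (905).
Order: Romero, Ibarra, Chaudhari, Sato, Farouk, Haddad, Kapoor, Mendoza, Novak.

Novak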